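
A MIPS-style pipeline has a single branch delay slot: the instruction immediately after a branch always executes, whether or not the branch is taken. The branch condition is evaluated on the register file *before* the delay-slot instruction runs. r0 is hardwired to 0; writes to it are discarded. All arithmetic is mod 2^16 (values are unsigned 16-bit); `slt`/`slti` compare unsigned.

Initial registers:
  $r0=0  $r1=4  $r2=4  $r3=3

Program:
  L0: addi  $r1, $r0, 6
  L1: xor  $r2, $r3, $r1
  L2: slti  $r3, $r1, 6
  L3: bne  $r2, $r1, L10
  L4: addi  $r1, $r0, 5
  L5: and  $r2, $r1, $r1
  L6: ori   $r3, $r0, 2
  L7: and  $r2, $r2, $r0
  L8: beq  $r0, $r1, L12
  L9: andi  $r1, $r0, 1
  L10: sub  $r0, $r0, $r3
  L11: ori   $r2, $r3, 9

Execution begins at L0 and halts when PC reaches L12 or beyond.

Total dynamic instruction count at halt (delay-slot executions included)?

7

PC=0  addi  $r1, $r0, 6      | $r0=0 $r1=6 $r2=4 $r3=3
PC=1  xor  $r2, $r3, $r1     | $r0=0 $r1=6 $r2=5 $r3=3
PC=2  slti  $r3, $r1, 6      | $r0=0 $r1=6 $r2=5 $r3=0
PC=3  bne  $r2, $r1, L10     | $r0=0 $r1=6 $r2=5 $r3=0  [TAKEN]
PC=4  addi  $r1, $r0, 5      | $r0=0 $r1=5 $r2=5 $r3=0
PC=10 sub  $r0, $r0, $r3     | $r0=0 $r1=5 $r2=5 $r3=0
PC=11 ori   $r2, $r3, 9      | $r0=0 $r1=5 $r2=9 $r3=0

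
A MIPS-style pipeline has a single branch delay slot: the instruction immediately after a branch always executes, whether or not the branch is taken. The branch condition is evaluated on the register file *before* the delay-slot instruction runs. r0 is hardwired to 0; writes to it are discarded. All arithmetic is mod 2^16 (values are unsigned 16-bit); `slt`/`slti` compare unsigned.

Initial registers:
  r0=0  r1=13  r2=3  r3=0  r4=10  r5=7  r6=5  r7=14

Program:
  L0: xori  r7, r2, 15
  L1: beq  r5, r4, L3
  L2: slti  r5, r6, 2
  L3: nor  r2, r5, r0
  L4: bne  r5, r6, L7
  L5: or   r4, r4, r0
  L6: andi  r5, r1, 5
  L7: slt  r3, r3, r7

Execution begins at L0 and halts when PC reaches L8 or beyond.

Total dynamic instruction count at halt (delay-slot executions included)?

7

[0] xori  r7, r2, 15  →  {r0:0, r1:13, r2:3, r3:0, r4:10, r5:7, r6:5, r7:12}
[1] beq  r5, r4, L3  →  {r0:0, r1:13, r2:3, r3:0, r4:10, r5:7, r6:5, r7:12}  ⟨branch fallthrough⟩
[2] slti  r5, r6, 2  →  {r0:0, r1:13, r2:3, r3:0, r4:10, r5:0, r6:5, r7:12}
[3] nor  r2, r5, r0  →  {r0:0, r1:13, r2:65535, r3:0, r4:10, r5:0, r6:5, r7:12}
[4] bne  r5, r6, L7  →  {r0:0, r1:13, r2:65535, r3:0, r4:10, r5:0, r6:5, r7:12}  ⟨branch taken⟩
[5] or   r4, r4, r0  →  {r0:0, r1:13, r2:65535, r3:0, r4:10, r5:0, r6:5, r7:12}
[7] slt  r3, r3, r7  →  {r0:0, r1:13, r2:65535, r3:1, r4:10, r5:0, r6:5, r7:12}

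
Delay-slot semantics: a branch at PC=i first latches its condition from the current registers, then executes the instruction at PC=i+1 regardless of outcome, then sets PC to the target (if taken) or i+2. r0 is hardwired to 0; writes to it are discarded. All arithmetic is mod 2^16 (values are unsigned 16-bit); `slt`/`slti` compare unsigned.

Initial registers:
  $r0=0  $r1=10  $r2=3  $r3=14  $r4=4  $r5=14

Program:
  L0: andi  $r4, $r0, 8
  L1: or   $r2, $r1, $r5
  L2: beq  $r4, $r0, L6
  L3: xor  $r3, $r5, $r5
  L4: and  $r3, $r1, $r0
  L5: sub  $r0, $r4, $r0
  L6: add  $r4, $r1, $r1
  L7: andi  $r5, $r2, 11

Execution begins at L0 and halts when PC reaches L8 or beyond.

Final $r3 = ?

[0] andi  $r4, $r0, 8  →  {$r0:0, $r1:10, $r2:3, $r3:14, $r4:0, $r5:14}
[1] or   $r2, $r1, $r5  →  {$r0:0, $r1:10, $r2:14, $r3:14, $r4:0, $r5:14}
[2] beq  $r4, $r0, L6  →  {$r0:0, $r1:10, $r2:14, $r3:14, $r4:0, $r5:14}  ⟨branch taken⟩
[3] xor  $r3, $r5, $r5  →  {$r0:0, $r1:10, $r2:14, $r3:0, $r4:0, $r5:14}
[6] add  $r4, $r1, $r1  →  {$r0:0, $r1:10, $r2:14, $r3:0, $r4:20, $r5:14}
[7] andi  $r5, $r2, 11  →  {$r0:0, $r1:10, $r2:14, $r3:0, $r4:20, $r5:10}

0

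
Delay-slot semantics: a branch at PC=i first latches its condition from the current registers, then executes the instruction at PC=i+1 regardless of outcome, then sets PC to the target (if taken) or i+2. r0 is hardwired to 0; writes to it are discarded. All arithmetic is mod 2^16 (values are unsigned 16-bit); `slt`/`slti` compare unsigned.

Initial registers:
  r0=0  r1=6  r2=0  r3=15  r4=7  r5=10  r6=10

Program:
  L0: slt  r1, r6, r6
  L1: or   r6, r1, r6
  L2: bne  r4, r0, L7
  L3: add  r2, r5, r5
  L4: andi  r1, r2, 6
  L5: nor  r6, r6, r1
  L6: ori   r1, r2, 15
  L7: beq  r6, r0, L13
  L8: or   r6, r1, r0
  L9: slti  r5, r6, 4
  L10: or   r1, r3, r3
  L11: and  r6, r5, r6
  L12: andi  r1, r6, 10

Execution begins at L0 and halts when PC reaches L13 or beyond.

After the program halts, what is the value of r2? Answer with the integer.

20

[0] slt  r1, r6, r6  →  {r0:0, r1:0, r2:0, r3:15, r4:7, r5:10, r6:10}
[1] or   r6, r1, r6  →  {r0:0, r1:0, r2:0, r3:15, r4:7, r5:10, r6:10}
[2] bne  r4, r0, L7  →  {r0:0, r1:0, r2:0, r3:15, r4:7, r5:10, r6:10}  ⟨branch taken⟩
[3] add  r2, r5, r5  →  {r0:0, r1:0, r2:20, r3:15, r4:7, r5:10, r6:10}
[7] beq  r6, r0, L13  →  {r0:0, r1:0, r2:20, r3:15, r4:7, r5:10, r6:10}  ⟨branch fallthrough⟩
[8] or   r6, r1, r0  →  {r0:0, r1:0, r2:20, r3:15, r4:7, r5:10, r6:0}
[9] slti  r5, r6, 4  →  {r0:0, r1:0, r2:20, r3:15, r4:7, r5:1, r6:0}
[10] or   r1, r3, r3  →  {r0:0, r1:15, r2:20, r3:15, r4:7, r5:1, r6:0}
[11] and  r6, r5, r6  →  {r0:0, r1:15, r2:20, r3:15, r4:7, r5:1, r6:0}
[12] andi  r1, r6, 10  →  {r0:0, r1:0, r2:20, r3:15, r4:7, r5:1, r6:0}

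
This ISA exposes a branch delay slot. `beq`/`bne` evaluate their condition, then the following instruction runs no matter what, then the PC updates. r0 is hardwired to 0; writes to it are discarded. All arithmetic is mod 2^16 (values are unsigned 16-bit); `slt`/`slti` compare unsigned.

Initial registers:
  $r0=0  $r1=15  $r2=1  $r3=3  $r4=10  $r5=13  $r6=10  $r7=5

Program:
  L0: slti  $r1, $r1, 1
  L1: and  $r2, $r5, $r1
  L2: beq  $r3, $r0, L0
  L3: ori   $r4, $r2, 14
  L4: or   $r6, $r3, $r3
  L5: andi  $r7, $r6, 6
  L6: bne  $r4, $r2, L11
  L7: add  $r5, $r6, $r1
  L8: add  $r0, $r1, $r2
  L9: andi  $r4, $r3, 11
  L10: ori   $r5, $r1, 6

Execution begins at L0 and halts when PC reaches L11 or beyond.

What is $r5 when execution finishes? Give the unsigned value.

3

[0] slti  $r1, $r1, 1  →  {$r0:0, $r1:0, $r2:1, $r3:3, $r4:10, $r5:13, $r6:10, $r7:5}
[1] and  $r2, $r5, $r1  →  {$r0:0, $r1:0, $r2:0, $r3:3, $r4:10, $r5:13, $r6:10, $r7:5}
[2] beq  $r3, $r0, L0  →  {$r0:0, $r1:0, $r2:0, $r3:3, $r4:10, $r5:13, $r6:10, $r7:5}  ⟨branch fallthrough⟩
[3] ori   $r4, $r2, 14  →  {$r0:0, $r1:0, $r2:0, $r3:3, $r4:14, $r5:13, $r6:10, $r7:5}
[4] or   $r6, $r3, $r3  →  {$r0:0, $r1:0, $r2:0, $r3:3, $r4:14, $r5:13, $r6:3, $r7:5}
[5] andi  $r7, $r6, 6  →  {$r0:0, $r1:0, $r2:0, $r3:3, $r4:14, $r5:13, $r6:3, $r7:2}
[6] bne  $r4, $r2, L11  →  {$r0:0, $r1:0, $r2:0, $r3:3, $r4:14, $r5:13, $r6:3, $r7:2}  ⟨branch taken⟩
[7] add  $r5, $r6, $r1  →  {$r0:0, $r1:0, $r2:0, $r3:3, $r4:14, $r5:3, $r6:3, $r7:2}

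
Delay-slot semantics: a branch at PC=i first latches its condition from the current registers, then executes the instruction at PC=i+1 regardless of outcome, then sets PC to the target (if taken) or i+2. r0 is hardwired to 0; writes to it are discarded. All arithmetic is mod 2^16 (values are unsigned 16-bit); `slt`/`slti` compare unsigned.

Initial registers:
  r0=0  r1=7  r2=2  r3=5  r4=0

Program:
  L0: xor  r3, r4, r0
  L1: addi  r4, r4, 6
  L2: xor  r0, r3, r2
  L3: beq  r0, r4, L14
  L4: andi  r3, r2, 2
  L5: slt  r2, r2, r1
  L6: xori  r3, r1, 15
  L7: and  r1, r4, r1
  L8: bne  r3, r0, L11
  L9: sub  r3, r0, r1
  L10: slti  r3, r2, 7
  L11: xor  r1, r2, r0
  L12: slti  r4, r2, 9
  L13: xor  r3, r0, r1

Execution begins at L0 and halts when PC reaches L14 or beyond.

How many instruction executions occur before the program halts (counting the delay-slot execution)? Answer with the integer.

#0 xor  r3, r4, r0 ; 0/7/2/0/0
#1 addi  r4, r4, 6 ; 0/7/2/0/6
#2 xor  r0, r3, r2 ; 0/7/2/0/6
#3 beq  r0, r4, L14 ; 0/7/2/0/6 ; →fallthru
#4 andi  r3, r2, 2 ; 0/7/2/2/6
#5 slt  r2, r2, r1 ; 0/7/1/2/6
#6 xori  r3, r1, 15 ; 0/7/1/8/6
#7 and  r1, r4, r1 ; 0/6/1/8/6
#8 bne  r3, r0, L11 ; 0/6/1/8/6 ; →target
#9 sub  r3, r0, r1 ; 0/6/1/65530/6
#11 xor  r1, r2, r0 ; 0/1/1/65530/6
#12 slti  r4, r2, 9 ; 0/1/1/65530/1
#13 xor  r3, r0, r1 ; 0/1/1/1/1

13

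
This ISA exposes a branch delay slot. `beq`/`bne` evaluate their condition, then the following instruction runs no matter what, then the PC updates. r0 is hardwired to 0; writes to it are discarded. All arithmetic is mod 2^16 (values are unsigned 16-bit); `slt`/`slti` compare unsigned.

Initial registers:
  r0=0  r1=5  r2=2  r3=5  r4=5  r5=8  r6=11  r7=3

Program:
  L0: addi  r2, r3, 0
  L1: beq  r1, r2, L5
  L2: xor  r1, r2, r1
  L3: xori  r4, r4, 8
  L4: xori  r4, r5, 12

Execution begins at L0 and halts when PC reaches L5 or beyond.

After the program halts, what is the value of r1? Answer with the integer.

0

PC=0  addi  r2, r3, 0        | r0=0 r1=5 r2=5 r3=5 r4=5 r5=8 r6=11 r7=3
PC=1  beq  r1, r2, L5        | r0=0 r1=5 r2=5 r3=5 r4=5 r5=8 r6=11 r7=3  [TAKEN]
PC=2  xor  r1, r2, r1        | r0=0 r1=0 r2=5 r3=5 r4=5 r5=8 r6=11 r7=3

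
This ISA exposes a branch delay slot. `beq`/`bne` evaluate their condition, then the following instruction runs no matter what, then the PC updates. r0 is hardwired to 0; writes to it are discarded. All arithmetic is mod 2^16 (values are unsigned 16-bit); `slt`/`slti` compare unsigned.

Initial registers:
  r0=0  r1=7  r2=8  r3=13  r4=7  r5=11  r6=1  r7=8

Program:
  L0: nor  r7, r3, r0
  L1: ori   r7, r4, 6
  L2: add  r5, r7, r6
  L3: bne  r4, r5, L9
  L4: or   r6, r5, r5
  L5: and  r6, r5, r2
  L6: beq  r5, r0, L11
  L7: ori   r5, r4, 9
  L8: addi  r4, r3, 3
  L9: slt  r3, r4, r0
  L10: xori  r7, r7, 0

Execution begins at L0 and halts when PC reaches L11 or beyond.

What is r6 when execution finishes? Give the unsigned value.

  step pc=0: nor  r7, r3, r0  regs=(0,7,8,13,7,11,1,65522)
  step pc=1: ori   r7, r4, 6  regs=(0,7,8,13,7,11,1,7)
  step pc=2: add  r5, r7, r6  regs=(0,7,8,13,7,8,1,7)
  step pc=3: bne  r4, r5, L9  cond=T  regs=(0,7,8,13,7,8,1,7)
  step pc=4: or   r6, r5, r5  regs=(0,7,8,13,7,8,8,7)
  step pc=9: slt  r3, r4, r0  regs=(0,7,8,0,7,8,8,7)
  step pc=10: xori  r7, r7, 0  regs=(0,7,8,0,7,8,8,7)

8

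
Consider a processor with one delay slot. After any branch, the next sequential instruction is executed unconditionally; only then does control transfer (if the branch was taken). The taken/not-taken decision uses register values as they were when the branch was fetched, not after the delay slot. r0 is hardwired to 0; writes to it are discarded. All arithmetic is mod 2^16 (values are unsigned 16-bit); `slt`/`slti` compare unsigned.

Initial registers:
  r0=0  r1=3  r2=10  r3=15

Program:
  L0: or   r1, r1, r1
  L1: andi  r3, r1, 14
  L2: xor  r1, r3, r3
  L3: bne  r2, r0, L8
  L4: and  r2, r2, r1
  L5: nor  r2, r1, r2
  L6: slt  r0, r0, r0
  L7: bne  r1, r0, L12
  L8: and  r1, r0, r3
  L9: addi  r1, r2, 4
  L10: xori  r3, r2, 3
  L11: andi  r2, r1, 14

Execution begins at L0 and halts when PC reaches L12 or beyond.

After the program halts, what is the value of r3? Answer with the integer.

#0 or   r1, r1, r1 ; 0/3/10/15
#1 andi  r3, r1, 14 ; 0/3/10/2
#2 xor  r1, r3, r3 ; 0/0/10/2
#3 bne  r2, r0, L8 ; 0/0/10/2 ; →target
#4 and  r2, r2, r1 ; 0/0/0/2
#8 and  r1, r0, r3 ; 0/0/0/2
#9 addi  r1, r2, 4 ; 0/4/0/2
#10 xori  r3, r2, 3 ; 0/4/0/3
#11 andi  r2, r1, 14 ; 0/4/4/3

3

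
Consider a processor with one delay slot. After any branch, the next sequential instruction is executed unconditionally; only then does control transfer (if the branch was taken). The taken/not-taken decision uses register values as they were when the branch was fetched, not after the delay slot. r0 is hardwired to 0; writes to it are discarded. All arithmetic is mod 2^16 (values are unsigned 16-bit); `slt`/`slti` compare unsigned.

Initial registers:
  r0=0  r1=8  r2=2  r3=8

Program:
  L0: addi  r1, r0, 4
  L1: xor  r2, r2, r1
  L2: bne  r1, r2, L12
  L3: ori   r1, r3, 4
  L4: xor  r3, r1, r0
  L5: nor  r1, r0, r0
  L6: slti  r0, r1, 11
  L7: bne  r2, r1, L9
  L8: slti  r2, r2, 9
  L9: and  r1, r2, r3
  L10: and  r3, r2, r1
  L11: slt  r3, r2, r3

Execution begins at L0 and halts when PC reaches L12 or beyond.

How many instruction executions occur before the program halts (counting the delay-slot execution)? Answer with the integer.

[0] addi  r1, r0, 4  →  {r0:0, r1:4, r2:2, r3:8}
[1] xor  r2, r2, r1  →  {r0:0, r1:4, r2:6, r3:8}
[2] bne  r1, r2, L12  →  {r0:0, r1:4, r2:6, r3:8}  ⟨branch taken⟩
[3] ori   r1, r3, 4  →  {r0:0, r1:12, r2:6, r3:8}

4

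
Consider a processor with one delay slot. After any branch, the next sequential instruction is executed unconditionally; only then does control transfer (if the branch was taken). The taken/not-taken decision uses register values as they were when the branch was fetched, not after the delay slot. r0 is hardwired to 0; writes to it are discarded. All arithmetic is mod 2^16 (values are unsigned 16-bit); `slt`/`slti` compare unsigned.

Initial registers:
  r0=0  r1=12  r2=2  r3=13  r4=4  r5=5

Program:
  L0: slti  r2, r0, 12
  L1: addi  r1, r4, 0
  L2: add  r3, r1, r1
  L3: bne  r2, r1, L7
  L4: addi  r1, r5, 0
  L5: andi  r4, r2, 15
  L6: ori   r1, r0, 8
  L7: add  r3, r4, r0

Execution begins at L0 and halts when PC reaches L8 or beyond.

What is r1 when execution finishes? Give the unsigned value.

5

[0] slti  r2, r0, 12  →  {r0:0, r1:12, r2:1, r3:13, r4:4, r5:5}
[1] addi  r1, r4, 0  →  {r0:0, r1:4, r2:1, r3:13, r4:4, r5:5}
[2] add  r3, r1, r1  →  {r0:0, r1:4, r2:1, r3:8, r4:4, r5:5}
[3] bne  r2, r1, L7  →  {r0:0, r1:4, r2:1, r3:8, r4:4, r5:5}  ⟨branch taken⟩
[4] addi  r1, r5, 0  →  {r0:0, r1:5, r2:1, r3:8, r4:4, r5:5}
[7] add  r3, r4, r0  →  {r0:0, r1:5, r2:1, r3:4, r4:4, r5:5}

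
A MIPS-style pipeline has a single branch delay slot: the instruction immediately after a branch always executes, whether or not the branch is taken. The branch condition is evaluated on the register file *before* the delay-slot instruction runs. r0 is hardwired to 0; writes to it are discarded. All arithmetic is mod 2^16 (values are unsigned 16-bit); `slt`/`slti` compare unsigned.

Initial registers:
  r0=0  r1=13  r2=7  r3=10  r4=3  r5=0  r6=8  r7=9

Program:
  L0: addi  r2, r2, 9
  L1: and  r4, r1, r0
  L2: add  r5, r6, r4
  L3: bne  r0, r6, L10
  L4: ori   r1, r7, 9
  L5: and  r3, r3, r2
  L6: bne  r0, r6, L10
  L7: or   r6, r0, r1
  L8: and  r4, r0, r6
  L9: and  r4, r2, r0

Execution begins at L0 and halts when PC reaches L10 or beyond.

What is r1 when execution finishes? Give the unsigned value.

[0] addi  r2, r2, 9  →  {r0:0, r1:13, r2:16, r3:10, r4:3, r5:0, r6:8, r7:9}
[1] and  r4, r1, r0  →  {r0:0, r1:13, r2:16, r3:10, r4:0, r5:0, r6:8, r7:9}
[2] add  r5, r6, r4  →  {r0:0, r1:13, r2:16, r3:10, r4:0, r5:8, r6:8, r7:9}
[3] bne  r0, r6, L10  →  {r0:0, r1:13, r2:16, r3:10, r4:0, r5:8, r6:8, r7:9}  ⟨branch taken⟩
[4] ori   r1, r7, 9  →  {r0:0, r1:9, r2:16, r3:10, r4:0, r5:8, r6:8, r7:9}

9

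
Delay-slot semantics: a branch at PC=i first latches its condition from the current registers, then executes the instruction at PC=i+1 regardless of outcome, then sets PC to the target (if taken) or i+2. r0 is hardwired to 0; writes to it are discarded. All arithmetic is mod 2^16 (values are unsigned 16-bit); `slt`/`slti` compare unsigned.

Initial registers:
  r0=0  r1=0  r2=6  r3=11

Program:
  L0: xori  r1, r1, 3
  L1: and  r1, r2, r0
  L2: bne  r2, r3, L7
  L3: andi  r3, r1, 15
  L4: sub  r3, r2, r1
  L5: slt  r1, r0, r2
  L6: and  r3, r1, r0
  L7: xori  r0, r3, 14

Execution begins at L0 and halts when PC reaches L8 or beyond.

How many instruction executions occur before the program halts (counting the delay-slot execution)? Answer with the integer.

PC=0  xori  r1, r1, 3        | r0=0 r1=3 r2=6 r3=11
PC=1  and  r1, r2, r0        | r0=0 r1=0 r2=6 r3=11
PC=2  bne  r2, r3, L7        | r0=0 r1=0 r2=6 r3=11  [TAKEN]
PC=3  andi  r3, r1, 15       | r0=0 r1=0 r2=6 r3=0
PC=7  xori  r0, r3, 14       | r0=0 r1=0 r2=6 r3=0

5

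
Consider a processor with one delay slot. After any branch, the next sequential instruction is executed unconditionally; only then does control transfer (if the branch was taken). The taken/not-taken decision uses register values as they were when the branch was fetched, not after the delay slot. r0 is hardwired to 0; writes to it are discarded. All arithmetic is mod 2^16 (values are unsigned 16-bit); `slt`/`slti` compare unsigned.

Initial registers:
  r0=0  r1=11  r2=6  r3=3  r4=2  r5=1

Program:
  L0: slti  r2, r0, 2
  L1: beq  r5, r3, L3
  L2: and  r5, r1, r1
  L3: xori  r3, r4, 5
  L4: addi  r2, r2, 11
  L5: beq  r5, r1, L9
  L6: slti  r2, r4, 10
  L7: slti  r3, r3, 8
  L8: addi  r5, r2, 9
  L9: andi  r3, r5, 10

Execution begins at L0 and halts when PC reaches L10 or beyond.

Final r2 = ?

1

  step pc=0: slti  r2, r0, 2  regs=(0,11,1,3,2,1)
  step pc=1: beq  r5, r3, L3  cond=F  regs=(0,11,1,3,2,1)
  step pc=2: and  r5, r1, r1  regs=(0,11,1,3,2,11)
  step pc=3: xori  r3, r4, 5  regs=(0,11,1,7,2,11)
  step pc=4: addi  r2, r2, 11  regs=(0,11,12,7,2,11)
  step pc=5: beq  r5, r1, L9  cond=T  regs=(0,11,12,7,2,11)
  step pc=6: slti  r2, r4, 10  regs=(0,11,1,7,2,11)
  step pc=9: andi  r3, r5, 10  regs=(0,11,1,10,2,11)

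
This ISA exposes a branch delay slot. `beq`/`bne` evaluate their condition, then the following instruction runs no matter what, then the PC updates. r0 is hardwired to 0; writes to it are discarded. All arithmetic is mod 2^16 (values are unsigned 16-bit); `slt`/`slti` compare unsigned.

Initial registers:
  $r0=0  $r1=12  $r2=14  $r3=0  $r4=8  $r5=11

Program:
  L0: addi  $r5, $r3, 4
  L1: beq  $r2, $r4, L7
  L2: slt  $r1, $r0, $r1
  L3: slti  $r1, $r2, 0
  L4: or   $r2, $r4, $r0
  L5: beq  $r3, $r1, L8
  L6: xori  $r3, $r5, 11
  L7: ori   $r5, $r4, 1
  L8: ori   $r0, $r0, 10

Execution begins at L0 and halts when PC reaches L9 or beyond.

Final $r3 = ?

[0] addi  $r5, $r3, 4  →  {$r0:0, $r1:12, $r2:14, $r3:0, $r4:8, $r5:4}
[1] beq  $r2, $r4, L7  →  {$r0:0, $r1:12, $r2:14, $r3:0, $r4:8, $r5:4}  ⟨branch fallthrough⟩
[2] slt  $r1, $r0, $r1  →  {$r0:0, $r1:1, $r2:14, $r3:0, $r4:8, $r5:4}
[3] slti  $r1, $r2, 0  →  {$r0:0, $r1:0, $r2:14, $r3:0, $r4:8, $r5:4}
[4] or   $r2, $r4, $r0  →  {$r0:0, $r1:0, $r2:8, $r3:0, $r4:8, $r5:4}
[5] beq  $r3, $r1, L8  →  {$r0:0, $r1:0, $r2:8, $r3:0, $r4:8, $r5:4}  ⟨branch taken⟩
[6] xori  $r3, $r5, 11  →  {$r0:0, $r1:0, $r2:8, $r3:15, $r4:8, $r5:4}
[8] ori   $r0, $r0, 10  →  {$r0:0, $r1:0, $r2:8, $r3:15, $r4:8, $r5:4}

15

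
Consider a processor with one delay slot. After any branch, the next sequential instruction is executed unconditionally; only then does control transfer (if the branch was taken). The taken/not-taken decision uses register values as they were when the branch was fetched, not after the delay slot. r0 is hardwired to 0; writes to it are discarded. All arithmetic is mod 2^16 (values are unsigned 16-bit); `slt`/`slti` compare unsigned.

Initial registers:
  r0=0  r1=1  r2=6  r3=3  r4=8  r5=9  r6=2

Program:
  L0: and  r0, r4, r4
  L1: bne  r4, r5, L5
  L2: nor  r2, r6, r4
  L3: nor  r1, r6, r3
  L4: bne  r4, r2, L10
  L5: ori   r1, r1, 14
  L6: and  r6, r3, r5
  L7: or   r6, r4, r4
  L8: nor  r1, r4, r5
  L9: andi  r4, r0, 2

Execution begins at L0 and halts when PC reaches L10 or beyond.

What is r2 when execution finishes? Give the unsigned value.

#0 and  r0, r4, r4 ; 0/1/6/3/8/9/2
#1 bne  r4, r5, L5 ; 0/1/6/3/8/9/2 ; →target
#2 nor  r2, r6, r4 ; 0/1/65525/3/8/9/2
#5 ori   r1, r1, 14 ; 0/15/65525/3/8/9/2
#6 and  r6, r3, r5 ; 0/15/65525/3/8/9/1
#7 or   r6, r4, r4 ; 0/15/65525/3/8/9/8
#8 nor  r1, r4, r5 ; 0/65526/65525/3/8/9/8
#9 andi  r4, r0, 2 ; 0/65526/65525/3/0/9/8

65525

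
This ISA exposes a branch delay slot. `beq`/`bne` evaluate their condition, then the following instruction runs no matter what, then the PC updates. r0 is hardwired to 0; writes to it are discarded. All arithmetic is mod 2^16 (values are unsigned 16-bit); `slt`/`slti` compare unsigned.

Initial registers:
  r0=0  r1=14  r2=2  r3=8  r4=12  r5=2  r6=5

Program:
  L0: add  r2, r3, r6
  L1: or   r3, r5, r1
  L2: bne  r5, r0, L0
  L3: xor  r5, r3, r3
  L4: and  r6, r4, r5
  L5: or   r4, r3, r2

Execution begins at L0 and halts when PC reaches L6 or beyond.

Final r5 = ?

PC=0  add  r2, r3, r6        | r0=0 r1=14 r2=13 r3=8 r4=12 r5=2 r6=5
PC=1  or   r3, r5, r1        | r0=0 r1=14 r2=13 r3=14 r4=12 r5=2 r6=5
PC=2  bne  r5, r0, L0        | r0=0 r1=14 r2=13 r3=14 r4=12 r5=2 r6=5  [TAKEN]
PC=3  xor  r5, r3, r3        | r0=0 r1=14 r2=13 r3=14 r4=12 r5=0 r6=5
PC=0  add  r2, r3, r6        | r0=0 r1=14 r2=19 r3=14 r4=12 r5=0 r6=5
PC=1  or   r3, r5, r1        | r0=0 r1=14 r2=19 r3=14 r4=12 r5=0 r6=5
PC=2  bne  r5, r0, L0        | r0=0 r1=14 r2=19 r3=14 r4=12 r5=0 r6=5  [not taken]
PC=3  xor  r5, r3, r3        | r0=0 r1=14 r2=19 r3=14 r4=12 r5=0 r6=5
PC=4  and  r6, r4, r5        | r0=0 r1=14 r2=19 r3=14 r4=12 r5=0 r6=0
PC=5  or   r4, r3, r2        | r0=0 r1=14 r2=19 r3=14 r4=31 r5=0 r6=0

0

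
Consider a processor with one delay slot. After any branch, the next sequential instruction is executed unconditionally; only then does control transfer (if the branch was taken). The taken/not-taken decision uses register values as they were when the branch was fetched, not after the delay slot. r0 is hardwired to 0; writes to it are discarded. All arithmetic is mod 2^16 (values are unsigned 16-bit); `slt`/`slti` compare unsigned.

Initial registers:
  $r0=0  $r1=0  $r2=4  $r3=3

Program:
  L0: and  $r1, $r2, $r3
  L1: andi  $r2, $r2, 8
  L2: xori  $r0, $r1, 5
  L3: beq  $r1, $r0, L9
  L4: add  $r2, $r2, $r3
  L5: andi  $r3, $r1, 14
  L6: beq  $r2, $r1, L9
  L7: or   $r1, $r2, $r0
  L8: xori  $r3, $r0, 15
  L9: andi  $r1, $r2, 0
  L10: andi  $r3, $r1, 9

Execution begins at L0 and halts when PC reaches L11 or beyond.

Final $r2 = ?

  step pc=0: and  $r1, $r2, $r3  regs=(0,0,4,3)
  step pc=1: andi  $r2, $r2, 8  regs=(0,0,0,3)
  step pc=2: xori  $r0, $r1, 5  regs=(0,0,0,3)
  step pc=3: beq  $r1, $r0, L9  cond=T  regs=(0,0,0,3)
  step pc=4: add  $r2, $r2, $r3  regs=(0,0,3,3)
  step pc=9: andi  $r1, $r2, 0  regs=(0,0,3,3)
  step pc=10: andi  $r3, $r1, 9  regs=(0,0,3,0)

3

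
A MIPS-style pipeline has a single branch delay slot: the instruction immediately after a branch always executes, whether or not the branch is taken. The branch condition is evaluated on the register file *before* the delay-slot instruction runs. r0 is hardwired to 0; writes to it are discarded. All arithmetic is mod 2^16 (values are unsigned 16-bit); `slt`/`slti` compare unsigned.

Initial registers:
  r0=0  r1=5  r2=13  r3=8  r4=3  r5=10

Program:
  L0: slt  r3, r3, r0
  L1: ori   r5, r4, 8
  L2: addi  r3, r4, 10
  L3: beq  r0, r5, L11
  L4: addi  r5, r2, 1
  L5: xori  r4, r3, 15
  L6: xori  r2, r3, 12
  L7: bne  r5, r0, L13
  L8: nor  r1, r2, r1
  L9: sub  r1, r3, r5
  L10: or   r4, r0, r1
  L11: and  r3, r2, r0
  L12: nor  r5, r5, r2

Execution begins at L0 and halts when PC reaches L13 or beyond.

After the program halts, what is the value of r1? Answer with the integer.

65530

#0 slt  r3, r3, r0 ; 0/5/13/0/3/10
#1 ori   r5, r4, 8 ; 0/5/13/0/3/11
#2 addi  r3, r4, 10 ; 0/5/13/13/3/11
#3 beq  r0, r5, L11 ; 0/5/13/13/3/11 ; →fallthru
#4 addi  r5, r2, 1 ; 0/5/13/13/3/14
#5 xori  r4, r3, 15 ; 0/5/13/13/2/14
#6 xori  r2, r3, 12 ; 0/5/1/13/2/14
#7 bne  r5, r0, L13 ; 0/5/1/13/2/14 ; →target
#8 nor  r1, r2, r1 ; 0/65530/1/13/2/14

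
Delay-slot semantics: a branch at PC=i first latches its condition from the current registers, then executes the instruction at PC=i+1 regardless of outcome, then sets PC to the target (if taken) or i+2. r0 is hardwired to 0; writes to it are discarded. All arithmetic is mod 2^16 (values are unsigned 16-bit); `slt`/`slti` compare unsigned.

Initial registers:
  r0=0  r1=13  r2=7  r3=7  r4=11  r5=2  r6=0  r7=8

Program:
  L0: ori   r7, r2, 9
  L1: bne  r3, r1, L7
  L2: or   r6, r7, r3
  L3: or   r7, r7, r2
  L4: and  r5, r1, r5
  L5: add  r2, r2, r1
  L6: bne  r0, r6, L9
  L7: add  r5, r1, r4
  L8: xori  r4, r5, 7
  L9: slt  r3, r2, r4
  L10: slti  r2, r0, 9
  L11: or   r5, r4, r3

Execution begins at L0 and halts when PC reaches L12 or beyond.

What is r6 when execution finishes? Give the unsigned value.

[0] ori   r7, r2, 9  →  {r0:0, r1:13, r2:7, r3:7, r4:11, r5:2, r6:0, r7:15}
[1] bne  r3, r1, L7  →  {r0:0, r1:13, r2:7, r3:7, r4:11, r5:2, r6:0, r7:15}  ⟨branch taken⟩
[2] or   r6, r7, r3  →  {r0:0, r1:13, r2:7, r3:7, r4:11, r5:2, r6:15, r7:15}
[7] add  r5, r1, r4  →  {r0:0, r1:13, r2:7, r3:7, r4:11, r5:24, r6:15, r7:15}
[8] xori  r4, r5, 7  →  {r0:0, r1:13, r2:7, r3:7, r4:31, r5:24, r6:15, r7:15}
[9] slt  r3, r2, r4  →  {r0:0, r1:13, r2:7, r3:1, r4:31, r5:24, r6:15, r7:15}
[10] slti  r2, r0, 9  →  {r0:0, r1:13, r2:1, r3:1, r4:31, r5:24, r6:15, r7:15}
[11] or   r5, r4, r3  →  {r0:0, r1:13, r2:1, r3:1, r4:31, r5:31, r6:15, r7:15}

15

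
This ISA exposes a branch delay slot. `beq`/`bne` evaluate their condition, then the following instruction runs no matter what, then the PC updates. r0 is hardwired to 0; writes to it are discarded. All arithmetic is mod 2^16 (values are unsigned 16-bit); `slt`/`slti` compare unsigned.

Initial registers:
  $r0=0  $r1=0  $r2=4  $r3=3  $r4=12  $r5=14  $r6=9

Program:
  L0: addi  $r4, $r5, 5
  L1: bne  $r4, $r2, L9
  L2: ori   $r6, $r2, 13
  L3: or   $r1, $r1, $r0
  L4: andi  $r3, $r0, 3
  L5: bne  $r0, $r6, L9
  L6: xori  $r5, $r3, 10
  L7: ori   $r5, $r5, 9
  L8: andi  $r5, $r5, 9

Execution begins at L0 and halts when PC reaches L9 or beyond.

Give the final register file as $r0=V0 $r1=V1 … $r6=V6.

$r0=0 $r1=0 $r2=4 $r3=3 $r4=19 $r5=14 $r6=13

#0 addi  $r4, $r5, 5 ; 0/0/4/3/19/14/9
#1 bne  $r4, $r2, L9 ; 0/0/4/3/19/14/9 ; →target
#2 ori   $r6, $r2, 13 ; 0/0/4/3/19/14/13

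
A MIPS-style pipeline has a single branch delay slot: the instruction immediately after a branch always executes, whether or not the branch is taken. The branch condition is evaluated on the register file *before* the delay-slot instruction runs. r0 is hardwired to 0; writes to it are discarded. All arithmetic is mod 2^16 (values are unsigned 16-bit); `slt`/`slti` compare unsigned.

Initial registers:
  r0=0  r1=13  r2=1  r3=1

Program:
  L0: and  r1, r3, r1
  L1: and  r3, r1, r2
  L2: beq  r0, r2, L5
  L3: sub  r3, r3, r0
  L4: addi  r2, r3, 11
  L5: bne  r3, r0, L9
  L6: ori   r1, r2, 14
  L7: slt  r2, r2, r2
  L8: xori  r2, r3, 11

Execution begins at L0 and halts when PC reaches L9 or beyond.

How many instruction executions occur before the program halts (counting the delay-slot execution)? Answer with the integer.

[0] and  r1, r3, r1  →  {r0:0, r1:1, r2:1, r3:1}
[1] and  r3, r1, r2  →  {r0:0, r1:1, r2:1, r3:1}
[2] beq  r0, r2, L5  →  {r0:0, r1:1, r2:1, r3:1}  ⟨branch fallthrough⟩
[3] sub  r3, r3, r0  →  {r0:0, r1:1, r2:1, r3:1}
[4] addi  r2, r3, 11  →  {r0:0, r1:1, r2:12, r3:1}
[5] bne  r3, r0, L9  →  {r0:0, r1:1, r2:12, r3:1}  ⟨branch taken⟩
[6] ori   r1, r2, 14  →  {r0:0, r1:14, r2:12, r3:1}

7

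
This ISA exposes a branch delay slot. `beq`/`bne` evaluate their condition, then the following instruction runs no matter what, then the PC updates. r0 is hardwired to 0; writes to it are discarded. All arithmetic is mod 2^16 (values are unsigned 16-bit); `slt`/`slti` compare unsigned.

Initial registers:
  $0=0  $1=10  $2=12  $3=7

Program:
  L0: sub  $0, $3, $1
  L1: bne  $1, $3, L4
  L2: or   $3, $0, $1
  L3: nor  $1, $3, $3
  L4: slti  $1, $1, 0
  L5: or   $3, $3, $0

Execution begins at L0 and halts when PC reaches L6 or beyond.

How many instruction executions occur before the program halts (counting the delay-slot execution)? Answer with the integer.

5

PC=0  sub  $0, $3, $1        | $0=0 $1=10 $2=12 $3=7
PC=1  bne  $1, $3, L4        | $0=0 $1=10 $2=12 $3=7  [TAKEN]
PC=2  or   $3, $0, $1        | $0=0 $1=10 $2=12 $3=10
PC=4  slti  $1, $1, 0        | $0=0 $1=0 $2=12 $3=10
PC=5  or   $3, $3, $0        | $0=0 $1=0 $2=12 $3=10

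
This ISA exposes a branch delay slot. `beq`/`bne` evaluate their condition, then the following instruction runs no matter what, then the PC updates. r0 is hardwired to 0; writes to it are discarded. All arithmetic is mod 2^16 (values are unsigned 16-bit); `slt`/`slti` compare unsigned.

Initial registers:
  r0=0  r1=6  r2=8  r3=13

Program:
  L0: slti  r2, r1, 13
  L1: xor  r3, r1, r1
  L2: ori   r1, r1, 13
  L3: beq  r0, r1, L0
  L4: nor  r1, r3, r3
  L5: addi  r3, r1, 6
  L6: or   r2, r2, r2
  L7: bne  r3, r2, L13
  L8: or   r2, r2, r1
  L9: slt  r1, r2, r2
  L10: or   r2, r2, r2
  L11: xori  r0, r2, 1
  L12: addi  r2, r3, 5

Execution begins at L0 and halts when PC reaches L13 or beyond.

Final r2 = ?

65535

#0 slti  r2, r1, 13 ; 0/6/1/13
#1 xor  r3, r1, r1 ; 0/6/1/0
#2 ori   r1, r1, 13 ; 0/15/1/0
#3 beq  r0, r1, L0 ; 0/15/1/0 ; →fallthru
#4 nor  r1, r3, r3 ; 0/65535/1/0
#5 addi  r3, r1, 6 ; 0/65535/1/5
#6 or   r2, r2, r2 ; 0/65535/1/5
#7 bne  r3, r2, L13 ; 0/65535/1/5 ; →target
#8 or   r2, r2, r1 ; 0/65535/65535/5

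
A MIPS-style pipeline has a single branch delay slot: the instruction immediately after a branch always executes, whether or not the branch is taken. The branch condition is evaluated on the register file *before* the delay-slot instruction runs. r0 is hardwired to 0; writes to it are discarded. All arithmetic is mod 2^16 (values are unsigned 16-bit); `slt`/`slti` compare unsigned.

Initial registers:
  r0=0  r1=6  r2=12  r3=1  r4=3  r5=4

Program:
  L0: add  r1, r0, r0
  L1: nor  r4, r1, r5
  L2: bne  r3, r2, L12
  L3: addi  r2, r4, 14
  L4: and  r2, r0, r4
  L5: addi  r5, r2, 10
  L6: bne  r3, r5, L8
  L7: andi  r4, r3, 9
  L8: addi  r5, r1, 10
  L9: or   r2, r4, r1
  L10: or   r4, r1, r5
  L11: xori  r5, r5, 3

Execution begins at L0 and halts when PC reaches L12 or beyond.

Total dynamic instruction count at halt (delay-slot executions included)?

4

#0 add  r1, r0, r0 ; 0/0/12/1/3/4
#1 nor  r4, r1, r5 ; 0/0/12/1/65531/4
#2 bne  r3, r2, L12 ; 0/0/12/1/65531/4 ; →target
#3 addi  r2, r4, 14 ; 0/0/9/1/65531/4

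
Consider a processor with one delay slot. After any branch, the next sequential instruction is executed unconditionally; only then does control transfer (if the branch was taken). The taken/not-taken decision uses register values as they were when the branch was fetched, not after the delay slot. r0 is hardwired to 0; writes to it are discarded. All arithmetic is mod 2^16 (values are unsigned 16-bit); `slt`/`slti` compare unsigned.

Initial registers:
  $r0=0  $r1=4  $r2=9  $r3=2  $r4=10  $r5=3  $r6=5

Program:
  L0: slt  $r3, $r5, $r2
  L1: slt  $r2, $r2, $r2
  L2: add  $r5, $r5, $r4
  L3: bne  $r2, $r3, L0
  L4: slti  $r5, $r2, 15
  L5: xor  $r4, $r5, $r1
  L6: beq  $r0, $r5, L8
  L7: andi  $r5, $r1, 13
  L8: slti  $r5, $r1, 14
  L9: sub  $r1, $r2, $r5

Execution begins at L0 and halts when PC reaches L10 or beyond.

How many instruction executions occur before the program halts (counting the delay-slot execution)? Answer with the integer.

PC=0  slt  $r3, $r5, $r2     | $r0=0 $r1=4 $r2=9 $r3=1 $r4=10 $r5=3 $r6=5
PC=1  slt  $r2, $r2, $r2     | $r0=0 $r1=4 $r2=0 $r3=1 $r4=10 $r5=3 $r6=5
PC=2  add  $r5, $r5, $r4     | $r0=0 $r1=4 $r2=0 $r3=1 $r4=10 $r5=13 $r6=5
PC=3  bne  $r2, $r3, L0      | $r0=0 $r1=4 $r2=0 $r3=1 $r4=10 $r5=13 $r6=5  [TAKEN]
PC=4  slti  $r5, $r2, 15     | $r0=0 $r1=4 $r2=0 $r3=1 $r4=10 $r5=1 $r6=5
PC=0  slt  $r3, $r5, $r2     | $r0=0 $r1=4 $r2=0 $r3=0 $r4=10 $r5=1 $r6=5
PC=1  slt  $r2, $r2, $r2     | $r0=0 $r1=4 $r2=0 $r3=0 $r4=10 $r5=1 $r6=5
PC=2  add  $r5, $r5, $r4     | $r0=0 $r1=4 $r2=0 $r3=0 $r4=10 $r5=11 $r6=5
PC=3  bne  $r2, $r3, L0      | $r0=0 $r1=4 $r2=0 $r3=0 $r4=10 $r5=11 $r6=5  [not taken]
PC=4  slti  $r5, $r2, 15     | $r0=0 $r1=4 $r2=0 $r3=0 $r4=10 $r5=1 $r6=5
PC=5  xor  $r4, $r5, $r1     | $r0=0 $r1=4 $r2=0 $r3=0 $r4=5 $r5=1 $r6=5
PC=6  beq  $r0, $r5, L8      | $r0=0 $r1=4 $r2=0 $r3=0 $r4=5 $r5=1 $r6=5  [not taken]
PC=7  andi  $r5, $r1, 13     | $r0=0 $r1=4 $r2=0 $r3=0 $r4=5 $r5=4 $r6=5
PC=8  slti  $r5, $r1, 14     | $r0=0 $r1=4 $r2=0 $r3=0 $r4=5 $r5=1 $r6=5
PC=9  sub  $r1, $r2, $r5     | $r0=0 $r1=65535 $r2=0 $r3=0 $r4=5 $r5=1 $r6=5

15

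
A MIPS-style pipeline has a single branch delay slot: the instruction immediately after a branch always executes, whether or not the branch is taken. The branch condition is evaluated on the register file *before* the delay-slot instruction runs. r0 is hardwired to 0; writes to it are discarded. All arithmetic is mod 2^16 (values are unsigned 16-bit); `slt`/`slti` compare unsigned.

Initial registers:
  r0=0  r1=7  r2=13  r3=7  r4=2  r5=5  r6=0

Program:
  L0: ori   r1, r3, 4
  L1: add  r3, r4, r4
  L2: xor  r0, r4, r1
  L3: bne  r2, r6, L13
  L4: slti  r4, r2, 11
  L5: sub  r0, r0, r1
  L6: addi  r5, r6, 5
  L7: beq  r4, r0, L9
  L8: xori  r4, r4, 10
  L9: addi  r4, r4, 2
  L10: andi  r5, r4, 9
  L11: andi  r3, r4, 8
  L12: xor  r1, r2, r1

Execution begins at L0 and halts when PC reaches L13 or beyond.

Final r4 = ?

0

#0 ori   r1, r3, 4 ; 0/7/13/7/2/5/0
#1 add  r3, r4, r4 ; 0/7/13/4/2/5/0
#2 xor  r0, r4, r1 ; 0/7/13/4/2/5/0
#3 bne  r2, r6, L13 ; 0/7/13/4/2/5/0 ; →target
#4 slti  r4, r2, 11 ; 0/7/13/4/0/5/0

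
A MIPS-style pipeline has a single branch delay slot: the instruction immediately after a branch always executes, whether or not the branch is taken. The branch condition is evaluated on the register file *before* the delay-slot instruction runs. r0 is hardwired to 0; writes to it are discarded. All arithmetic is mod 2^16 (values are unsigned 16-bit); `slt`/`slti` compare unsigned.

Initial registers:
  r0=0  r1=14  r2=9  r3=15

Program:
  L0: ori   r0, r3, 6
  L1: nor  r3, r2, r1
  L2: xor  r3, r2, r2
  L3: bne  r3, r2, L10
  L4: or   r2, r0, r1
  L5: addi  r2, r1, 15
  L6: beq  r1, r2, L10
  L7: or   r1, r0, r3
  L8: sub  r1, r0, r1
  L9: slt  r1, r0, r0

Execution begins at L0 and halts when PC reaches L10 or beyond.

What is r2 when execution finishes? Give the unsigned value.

14

PC=0  ori   r0, r3, 6        | r0=0 r1=14 r2=9 r3=15
PC=1  nor  r3, r2, r1        | r0=0 r1=14 r2=9 r3=65520
PC=2  xor  r3, r2, r2        | r0=0 r1=14 r2=9 r3=0
PC=3  bne  r3, r2, L10       | r0=0 r1=14 r2=9 r3=0  [TAKEN]
PC=4  or   r2, r0, r1        | r0=0 r1=14 r2=14 r3=0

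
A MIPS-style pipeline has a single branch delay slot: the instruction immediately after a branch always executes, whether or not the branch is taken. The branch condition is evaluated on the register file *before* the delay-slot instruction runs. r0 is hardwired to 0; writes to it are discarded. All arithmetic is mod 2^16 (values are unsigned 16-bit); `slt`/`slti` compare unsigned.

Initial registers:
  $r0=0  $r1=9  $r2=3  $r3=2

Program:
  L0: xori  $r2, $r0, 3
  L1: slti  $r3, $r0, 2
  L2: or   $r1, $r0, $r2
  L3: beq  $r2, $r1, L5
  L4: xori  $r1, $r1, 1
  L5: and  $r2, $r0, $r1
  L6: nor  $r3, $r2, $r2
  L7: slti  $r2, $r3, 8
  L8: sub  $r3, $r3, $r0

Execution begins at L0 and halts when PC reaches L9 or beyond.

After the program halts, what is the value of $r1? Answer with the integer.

PC=0  xori  $r2, $r0, 3      | $r0=0 $r1=9 $r2=3 $r3=2
PC=1  slti  $r3, $r0, 2      | $r0=0 $r1=9 $r2=3 $r3=1
PC=2  or   $r1, $r0, $r2     | $r0=0 $r1=3 $r2=3 $r3=1
PC=3  beq  $r2, $r1, L5      | $r0=0 $r1=3 $r2=3 $r3=1  [TAKEN]
PC=4  xori  $r1, $r1, 1      | $r0=0 $r1=2 $r2=3 $r3=1
PC=5  and  $r2, $r0, $r1     | $r0=0 $r1=2 $r2=0 $r3=1
PC=6  nor  $r3, $r2, $r2     | $r0=0 $r1=2 $r2=0 $r3=65535
PC=7  slti  $r2, $r3, 8      | $r0=0 $r1=2 $r2=0 $r3=65535
PC=8  sub  $r3, $r3, $r0     | $r0=0 $r1=2 $r2=0 $r3=65535

2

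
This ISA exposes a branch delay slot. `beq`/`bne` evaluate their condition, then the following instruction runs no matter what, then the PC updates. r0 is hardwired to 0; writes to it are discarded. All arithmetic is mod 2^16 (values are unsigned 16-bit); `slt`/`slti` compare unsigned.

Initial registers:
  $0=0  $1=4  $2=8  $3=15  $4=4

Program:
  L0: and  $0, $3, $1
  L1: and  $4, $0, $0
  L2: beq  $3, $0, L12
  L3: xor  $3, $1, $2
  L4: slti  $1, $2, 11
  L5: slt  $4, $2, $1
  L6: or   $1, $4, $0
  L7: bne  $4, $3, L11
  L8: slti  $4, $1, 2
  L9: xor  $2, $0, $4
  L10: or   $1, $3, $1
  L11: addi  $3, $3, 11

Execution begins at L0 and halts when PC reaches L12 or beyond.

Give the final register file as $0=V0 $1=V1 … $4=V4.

PC=0  and  $0, $3, $1        | $0=0 $1=4 $2=8 $3=15 $4=4
PC=1  and  $4, $0, $0        | $0=0 $1=4 $2=8 $3=15 $4=0
PC=2  beq  $3, $0, L12       | $0=0 $1=4 $2=8 $3=15 $4=0  [not taken]
PC=3  xor  $3, $1, $2        | $0=0 $1=4 $2=8 $3=12 $4=0
PC=4  slti  $1, $2, 11       | $0=0 $1=1 $2=8 $3=12 $4=0
PC=5  slt  $4, $2, $1        | $0=0 $1=1 $2=8 $3=12 $4=0
PC=6  or   $1, $4, $0        | $0=0 $1=0 $2=8 $3=12 $4=0
PC=7  bne  $4, $3, L11       | $0=0 $1=0 $2=8 $3=12 $4=0  [TAKEN]
PC=8  slti  $4, $1, 2        | $0=0 $1=0 $2=8 $3=12 $4=1
PC=11 addi  $3, $3, 11       | $0=0 $1=0 $2=8 $3=23 $4=1

$0=0 $1=0 $2=8 $3=23 $4=1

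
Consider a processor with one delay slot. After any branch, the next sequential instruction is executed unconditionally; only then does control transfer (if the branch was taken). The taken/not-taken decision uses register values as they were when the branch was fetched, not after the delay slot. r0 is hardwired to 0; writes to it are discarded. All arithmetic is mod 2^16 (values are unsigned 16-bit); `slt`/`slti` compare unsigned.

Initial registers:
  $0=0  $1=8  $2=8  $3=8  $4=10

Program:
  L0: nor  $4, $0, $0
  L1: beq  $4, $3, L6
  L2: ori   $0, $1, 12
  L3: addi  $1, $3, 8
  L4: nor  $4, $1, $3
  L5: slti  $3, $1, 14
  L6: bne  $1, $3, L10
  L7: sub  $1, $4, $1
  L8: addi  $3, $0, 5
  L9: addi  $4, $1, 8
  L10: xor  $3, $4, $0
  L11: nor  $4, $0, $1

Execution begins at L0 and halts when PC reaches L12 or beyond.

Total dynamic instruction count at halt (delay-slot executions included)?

10

[0] nor  $4, $0, $0  →  {$0:0, $1:8, $2:8, $3:8, $4:65535}
[1] beq  $4, $3, L6  →  {$0:0, $1:8, $2:8, $3:8, $4:65535}  ⟨branch fallthrough⟩
[2] ori   $0, $1, 12  →  {$0:0, $1:8, $2:8, $3:8, $4:65535}
[3] addi  $1, $3, 8  →  {$0:0, $1:16, $2:8, $3:8, $4:65535}
[4] nor  $4, $1, $3  →  {$0:0, $1:16, $2:8, $3:8, $4:65511}
[5] slti  $3, $1, 14  →  {$0:0, $1:16, $2:8, $3:0, $4:65511}
[6] bne  $1, $3, L10  →  {$0:0, $1:16, $2:8, $3:0, $4:65511}  ⟨branch taken⟩
[7] sub  $1, $4, $1  →  {$0:0, $1:65495, $2:8, $3:0, $4:65511}
[10] xor  $3, $4, $0  →  {$0:0, $1:65495, $2:8, $3:65511, $4:65511}
[11] nor  $4, $0, $1  →  {$0:0, $1:65495, $2:8, $3:65511, $4:40}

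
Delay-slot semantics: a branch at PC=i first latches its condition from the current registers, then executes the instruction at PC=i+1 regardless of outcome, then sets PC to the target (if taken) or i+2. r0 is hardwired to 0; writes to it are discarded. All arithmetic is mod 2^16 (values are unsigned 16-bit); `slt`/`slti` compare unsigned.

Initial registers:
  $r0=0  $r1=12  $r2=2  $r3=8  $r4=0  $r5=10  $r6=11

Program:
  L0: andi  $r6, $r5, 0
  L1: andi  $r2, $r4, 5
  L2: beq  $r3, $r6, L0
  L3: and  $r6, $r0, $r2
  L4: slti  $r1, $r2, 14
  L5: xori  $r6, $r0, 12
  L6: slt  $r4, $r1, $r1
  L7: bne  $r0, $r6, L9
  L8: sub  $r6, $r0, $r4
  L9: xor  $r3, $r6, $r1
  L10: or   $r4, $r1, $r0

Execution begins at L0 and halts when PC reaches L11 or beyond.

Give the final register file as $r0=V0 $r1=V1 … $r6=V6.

#0 andi  $r6, $r5, 0 ; 0/12/2/8/0/10/0
#1 andi  $r2, $r4, 5 ; 0/12/0/8/0/10/0
#2 beq  $r3, $r6, L0 ; 0/12/0/8/0/10/0 ; →fallthru
#3 and  $r6, $r0, $r2 ; 0/12/0/8/0/10/0
#4 slti  $r1, $r2, 14 ; 0/1/0/8/0/10/0
#5 xori  $r6, $r0, 12 ; 0/1/0/8/0/10/12
#6 slt  $r4, $r1, $r1 ; 0/1/0/8/0/10/12
#7 bne  $r0, $r6, L9 ; 0/1/0/8/0/10/12 ; →target
#8 sub  $r6, $r0, $r4 ; 0/1/0/8/0/10/0
#9 xor  $r3, $r6, $r1 ; 0/1/0/1/0/10/0
#10 or   $r4, $r1, $r0 ; 0/1/0/1/1/10/0

$r0=0 $r1=1 $r2=0 $r3=1 $r4=1 $r5=10 $r6=0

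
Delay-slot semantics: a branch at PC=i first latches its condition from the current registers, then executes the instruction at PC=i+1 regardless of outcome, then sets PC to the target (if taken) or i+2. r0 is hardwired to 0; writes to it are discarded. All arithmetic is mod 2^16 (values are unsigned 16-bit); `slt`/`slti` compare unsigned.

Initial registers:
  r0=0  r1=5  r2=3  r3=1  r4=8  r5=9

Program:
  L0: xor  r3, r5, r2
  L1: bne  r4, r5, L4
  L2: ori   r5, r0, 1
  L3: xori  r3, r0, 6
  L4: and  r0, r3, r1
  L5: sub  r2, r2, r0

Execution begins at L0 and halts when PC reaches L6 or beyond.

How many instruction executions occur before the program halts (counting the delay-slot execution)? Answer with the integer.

5

[0] xor  r3, r5, r2  →  {r0:0, r1:5, r2:3, r3:10, r4:8, r5:9}
[1] bne  r4, r5, L4  →  {r0:0, r1:5, r2:3, r3:10, r4:8, r5:9}  ⟨branch taken⟩
[2] ori   r5, r0, 1  →  {r0:0, r1:5, r2:3, r3:10, r4:8, r5:1}
[4] and  r0, r3, r1  →  {r0:0, r1:5, r2:3, r3:10, r4:8, r5:1}
[5] sub  r2, r2, r0  →  {r0:0, r1:5, r2:3, r3:10, r4:8, r5:1}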